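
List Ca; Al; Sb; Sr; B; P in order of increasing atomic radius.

B < P < Al < Sb < Ca < Sr

B is in period 2, group 13; Al is in period 3, group 13; P is in period 3, group 15; Ca is in period 4, group 2; Sr is in period 5, group 2; Sb is in period 5, group 15.
Across a period the added protons contract the valence shell; down a group each new principal shell makes the atom larger.
Here both period and group differ, so the two effects have to be weighed against each other.
P > B: period and group pull opposite ways; the down-group shift dominates (111 vs 85 pm).
Al > P: Al lies to the left of P in period 3, so the across-period effect alone puts Al larger.
Sb > Al: the two effects oppose for this pair; the down-group effect wins (140 vs 126 pm).
Ca > Sb: period and group pull opposite ways; the across-period shift dominates (171 vs 140 pm).
Sr > Ca: they share group 2; the group trend gives Sr the larger value.
Tabulated atomic radius (pm): B 85, Al 126, P 111, Ca 171, Sr 185, Sb 140.
So from smallest to largest: B < P < Al < Sb < Ca < Sr.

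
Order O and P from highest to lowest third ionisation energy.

Consider each +2 ion: O²⁺ still has 4 valence electrons; P²⁺ still has 3 valence electrons.
All are still removing valence electrons, so compare the +2 ions as you would atoms: IE_3 generally rises across a period (higher Z_eff) and falls down a group (larger shell), subject to the usual subshell exceptions.
Valence configurations: O²⁺ [He]2s²2p², P²⁺ [Ne]3s²3p¹.
Tabulated IE_3 (kJ/mol): O 5300, P 2914.
Putting it together, IE_3: P < O.

O > P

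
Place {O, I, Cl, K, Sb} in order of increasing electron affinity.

O is in period 2, group 16; Cl is in period 3, group 17; K is in period 4, group 1; Sb is in period 5, group 15; I is in period 5, group 17.
Atoms with high Z_eff and room in the valence shell (especially the halogens) have the most exothermic electron affinities.
These span different periods and groups, so the two trends combine.
Sb > K: the two effects oppose for this pair; the across-period effect wins (103 vs 48 kJ/mol).
O > Sb: both effects reinforce here, so O is clearly the higher of the two.
I > O: the two effects oppose for this pair; the across-period effect wins (295 vs 141 kJ/mol).
Cl > I: they share group 17; the group trend gives Cl the larger value.
Tabulated electron affinity (kJ/mol): O 141, Cl 349, K 48, Sb 103, I 295.
So from lowest to highest: K < Sb < O < I < Cl.

K, Sb, O, I, Cl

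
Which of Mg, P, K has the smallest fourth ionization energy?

Consider each +3 ion: Mg³⁺ is already 1 electron into the core; P³⁺ still has 2 valence electrons; K³⁺ is already 2 electrons into the core.
Core electrons are held far more tightly than valence electrons, so K and Mg top the IE_4 order.
The numbers (kJ/mol): Mg 10543, P 4964, K 5877.
Putting it together, IE_4: P < K < Mg.

P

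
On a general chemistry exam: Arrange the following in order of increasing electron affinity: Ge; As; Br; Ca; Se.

Ca is in period 4, group 2; Ge is in period 4, group 14; As is in period 4, group 15; Se is in period 4, group 16; Br is in period 4, group 17.
Adding an electron releases more energy for atoms nearer the top right (short of the noble gases).
All lie in period 4; the across-period trend (electron affinity increases left to right) applies, with the exception below.
Note the exception: Ge has a higher electron affinity than As, contrary to the simple trend — adding an electron to As's half-filled 4p³ is unfavourable, so Ge (4p²) has the more exothermic EA.
Tabulated electron affinity (kJ/mol): Ca 2, Ge 119, As 78, Se 195, Br 325.
So from lowest to highest: Ca < As < Ge < Se < Br.

Ca < As < Ge < Se < Br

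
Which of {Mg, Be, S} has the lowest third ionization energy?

Consider each +2 ion: Mg²⁺ is the bare [Ne] core; Be²⁺ is the bare [He] core; S²⁺ still has 4 valence electrons.
Breaking into a closed-shell core is much more expensive than removing a leftover valence electron — Mg and Be have the largest IE_3 here.
Approximate IE_3 values (kJ/mol): Mg 7733, Be 14849, S 3357.
Hence IE_3: S < Mg < Be.

S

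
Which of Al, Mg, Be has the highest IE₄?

After 3 electrons have been removed, what remains? Al³⁺ is the bare [Ne] core; Mg³⁺ is already 1 electron into the core; Be³⁺ is already 1 electron into the core.
All of these are removing an electron from a noble-gas core or deeper; the smaller core (lower principal quantum number) is held far more tightly, and within a period the higher nuclear charge binds the same core more tightly.
Tabulated IE_4 (kJ/mol): Al 11577, Mg 10543, Be 21007.
Overall IE_4 order: Mg < Al < Be.

Be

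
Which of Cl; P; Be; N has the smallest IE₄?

P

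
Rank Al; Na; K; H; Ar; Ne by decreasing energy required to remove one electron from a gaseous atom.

H is in period 1, group 1; Ne is in period 2, group 18; Na is in period 3, group 1; Al is in period 3, group 13; Ar is in period 3, group 18; K is in period 4, group 1.
IE₁ increases left→right with effective nuclear charge and decreases top→bottom as the valence shell moves farther out.
These span different periods and groups, so the two trends combine.
Na > K: they share group 1; the group trend gives Na the larger value.
Al > Na: both are in period 3; the period trend gives Al the larger value.
H > Al: the two effects oppose for this pair; the down-group effect wins (1312 vs 578 kJ/mol).
Ar > H: period and group pull opposite ways; the across-period shift dominates (1521 vs 1312 kJ/mol).
Ne > Ar: Ne sits above Ar in group 18, so the down-group effect alone puts Ne higher.
For reference (kJ/mol): H 1312, Ne 2081, Na 496, Al 578, Ar 1521, K 419.
So from highest to lowest: Ne > Ar > H > Al > Na > K.

Ne, Ar, H, Al, Na, K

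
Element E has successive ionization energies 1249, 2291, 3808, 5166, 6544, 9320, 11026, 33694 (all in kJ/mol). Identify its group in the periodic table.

Look for the largest jump between consecutive ionization energies: IE8/IE7 ≈ 3.1, far larger than any earlier ratio.
That jump marks the point where a core electron is being removed. So the atom has 7 valence electrons.
A main-group element with 7 valence electrons is in group 17.

Group 17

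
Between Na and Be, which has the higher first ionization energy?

Be is in period 2, group 2; Na is in period 3, group 1.
First ionization energy rises across a period (greater Z_eff holds electrons more tightly) and falls down a group (valence electrons are farther from the nucleus).
Here both period and group differ, so the two effects have to be weighed against each other.
Be > Na: relative to Na, both the across-period and down-group shifts push Be's first ionization energy up.
For reference (kJ/mol): Be 900, Na 496.
So Be has the higher first ionization energy (Be > Na).

Be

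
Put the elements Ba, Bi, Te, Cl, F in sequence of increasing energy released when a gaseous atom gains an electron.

F is in period 2, group 17; Cl is in period 3, group 17; Te is in period 5, group 16; Ba is in period 6, group 2; Bi is in period 6, group 15.
Adding an electron releases more energy for atoms nearer the top right (short of the noble gases).
Neither a single period nor a single group — weigh both effects.
Bi > Ba: Bi lies to the right of Ba in period 6, so the across-period effect alone puts Bi higher.
Te > Bi: relative to Bi, both the across-period and down-group shifts push Te's electron affinity up.
F > Te: both effects reinforce here, so F is clearly the higher of the two.
Cl > F: this pair runs against the simple trend — see the exception note.
Note the exception: Cl has a higher electron affinity than F, contrary to the simple trend — F's small 2p subshell makes the incoming electron feel strong e⁻–e⁻ repulsion, so Cl actually releases more energy on gaining an electron.
For reference (kJ/mol): F 328, Cl 349, Te 190, Ba 14, Bi 91.
So from lowest to highest: Ba < Bi < Te < F < Cl.

Ba < Bi < Te < F < Cl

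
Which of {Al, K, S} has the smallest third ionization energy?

Al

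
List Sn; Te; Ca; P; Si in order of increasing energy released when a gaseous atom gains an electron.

Si is in period 3, group 14; P is in period 3, group 15; Ca is in period 4, group 2; Sn is in period 5, group 14; Te is in period 5, group 16.
Electron affinity generally becomes more exothermic across a period toward the halogens and less exothermic down a group.
Neither a single period nor a single group — weigh both effects.
P > Ca: relative to Ca, both the across-period and down-group shifts push P's electron affinity up.
Sn > P: this pair runs against the simple trend — see the exception note.
Si > Sn: Si sits above Sn in group 14, so the down-group effect alone puts Si higher.
Te > Si: period and group pull opposite ways; the across-period shift dominates (190 vs 134 kJ/mol).
Note the exception: Sn has a higher electron affinity than P, contrary to the simple trend — adding an electron to P's half-filled np³ subshell costs electron-pairing energy.
Note the exception: Si has a higher electron affinity than P, contrary to the simple trend — adding an electron to P's half-filled 3p³ is unfavourable, so Si (3p²) has the more exothermic EA.
Tabulated electron affinity (kJ/mol): Si 134, P 72, Ca 2, Sn 107, Te 190.
So from lowest to highest: Ca < P < Sn < Si < Te.

Ca < P < Sn < Si < Te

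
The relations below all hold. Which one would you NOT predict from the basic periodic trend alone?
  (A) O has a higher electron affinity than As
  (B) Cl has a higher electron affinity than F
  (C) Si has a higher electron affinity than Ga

(B)

The general trend: electron affinity increases across a period and decreases down a group.
(A) O (period 2, group 16) vs As (period 4, group 15): the stated order agrees with the simple trend.
(B) Cl (period 3, group 17) vs F (period 2, group 17): the stated order contradicts the simple trend.
(C) Si (period 3, group 14) vs Ga (period 4, group 13): the stated order agrees with the simple trend.
The exception is (B): F's small 2p subshell makes the incoming electron feel strong e⁻–e⁻ repulsion, so Cl actually releases more energy on gaining an electron.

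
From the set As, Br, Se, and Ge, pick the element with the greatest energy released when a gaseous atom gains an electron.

Br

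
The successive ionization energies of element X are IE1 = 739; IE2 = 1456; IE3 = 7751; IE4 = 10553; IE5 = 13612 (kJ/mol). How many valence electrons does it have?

2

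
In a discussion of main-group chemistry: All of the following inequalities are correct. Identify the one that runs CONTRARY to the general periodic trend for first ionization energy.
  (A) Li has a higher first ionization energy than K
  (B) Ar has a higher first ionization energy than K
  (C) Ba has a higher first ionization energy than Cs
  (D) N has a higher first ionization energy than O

The general trend: first ionization energy increases across a period and decreases down a group.
(A) Li (period 2, group 1) vs K (period 4, group 1): the stated order agrees with the simple trend.
(B) Ar (period 3, group 18) vs K (period 4, group 1): the stated order agrees with the simple trend.
(C) Ba (period 6, group 2) vs Cs (period 6, group 1): the stated order agrees with the simple trend.
(D) N (period 2, group 15) vs O (period 2, group 16): the stated order contradicts the simple trend.
The exception is (D): pairing an electron in O's 2p⁴ costs repulsion energy, so O ionizes more easily than half-filled N (2p³).

(D)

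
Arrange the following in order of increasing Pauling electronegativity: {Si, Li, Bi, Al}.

Li < Al < Si < Bi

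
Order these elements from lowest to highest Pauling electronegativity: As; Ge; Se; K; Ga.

K, Ga, Ge, As, Se

Atoms toward the upper right of the periodic table pull bonding electrons most strongly.
All lie in period 4, so electronegativity increases left to right.
So from lowest to highest: K < Ga < Ge < As < Se.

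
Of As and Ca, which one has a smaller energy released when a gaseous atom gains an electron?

Ca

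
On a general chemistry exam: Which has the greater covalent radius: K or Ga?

Across a period the added protons contract the valence shell; down a group each new principal shell makes the atom larger.
All lie in period 4, so atomic radius increases right to left.
So K has the greater covalent radius (K > Ga).

K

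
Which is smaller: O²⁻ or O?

Forming O²⁻ adds 2 electrons to O. More electron–electron repulsion in the same shell, with unchanged nuclear charge, lets the cloud expand.
An anion is larger than its parent atom: O²⁻ > O.

O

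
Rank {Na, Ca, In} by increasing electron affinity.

Na is in period 3, group 1; Ca is in period 4, group 2; In is in period 5, group 13.
Atoms with high Z_eff and room in the valence shell (especially the halogens) have the most exothermic electron affinities.
A diagonal step moves right (one effect) and down (the opposite effect) at once.
In > Ca: the two effects oppose for this pair; the across-period effect wins (29 vs 2 kJ/mol).
Na > In: the two effects oppose for this pair; the down-group effect wins (53 vs 29 kJ/mol).
Tabulated electron affinity (kJ/mol): Na 53, Ca 2, In 29.
So from lowest to highest: Ca < In < Na.

Ca < In < Na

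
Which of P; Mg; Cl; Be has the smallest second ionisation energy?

Mg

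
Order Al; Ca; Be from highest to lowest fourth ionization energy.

Consider each +3 ion: Al³⁺ is the bare [Ne] core; Ca³⁺ is already 1 electron into the core; Be³⁺ is already 1 electron into the core.
All of these are removing an electron from a noble-gas core or deeper; the smaller core (lower principal quantum number) is held far more tightly, and within a period the higher nuclear charge binds the same core more tightly.
Tabulated IE_4 (kJ/mol): Al 11577, Ca 6491, Be 21007.
So the fourth ionization energies run Ca < Al < Be.

Be > Al > Ca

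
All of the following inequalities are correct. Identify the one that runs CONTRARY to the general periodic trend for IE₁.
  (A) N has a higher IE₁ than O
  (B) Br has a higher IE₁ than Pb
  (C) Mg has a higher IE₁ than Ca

The general trend: IE₁ increases across a period and decreases down a group.
(A) N (period 2, group 15) vs O (period 2, group 16): the stated order contradicts the simple trend.
(B) Br (period 4, group 17) vs Pb (period 6, group 14): the stated order agrees with the simple trend.
(C) Mg (period 3, group 2) vs Ca (period 4, group 2): the stated order agrees with the simple trend.
The exception is (A): pairing an electron in O's 2p⁴ costs repulsion energy, so O ionizes more easily than half-filled N (2p³).

(A)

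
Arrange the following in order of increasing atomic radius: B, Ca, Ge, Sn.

B < Ge < Sn < Ca

B is in period 2, group 13; Ca is in period 4, group 2; Ge is in period 4, group 14; Sn is in period 5, group 14.
Moving right in a period, electrons are added to the same shell under a stronger nuclear pull, so atoms get smaller; moving down, a new shell is opened and atoms get larger.
Here both period and group differ, so the two effects have to be weighed against each other.
Ge > B: the two effects oppose for this pair; the down-group effect wins (121 vs 85 pm).
Sn > Ge: Sn sits below Ge in group 14, so the down-group effect alone puts Sn larger.
Ca > Sn: the two effects oppose for this pair; the across-period effect wins (171 vs 140 pm).
Tabulated atomic radius (pm): B 85, Ca 171, Ge 121, Sn 140.
So from smallest to largest: B < Ge < Sn < Ca.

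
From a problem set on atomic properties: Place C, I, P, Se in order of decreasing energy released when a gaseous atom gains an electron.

C is in period 2, group 14; P is in period 3, group 15; Se is in period 4, group 16; I is in period 5, group 17.
EA tends to increase across a period and decrease down a group, though the pattern is less regular than for IE or radius.
A diagonal step moves right (one effect) and down (the opposite effect) at once.
C > P: the two effects oppose for this pair; the down-group effect wins (122 vs 72 kJ/mol).
Se > C: period and group pull opposite ways; the across-period shift dominates (195 vs 122 kJ/mol).
I > Se: the two effects oppose for this pair; the across-period effect wins (295 vs 195 kJ/mol).
Tabulated electron affinity (kJ/mol): C 122, P 72, Se 195, I 295.
So from highest to lowest: I > Se > C > P.

I > Se > C > P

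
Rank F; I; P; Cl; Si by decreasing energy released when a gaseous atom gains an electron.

F is in period 2, group 17; Si is in period 3, group 14; P is in period 3, group 15; Cl is in period 3, group 17; I is in period 5, group 17.
Atoms with high Z_eff and room in the valence shell (especially the halogens) have the most exothermic electron affinities.
These span different periods and groups, so the two trends combine.
Si > P: this pair runs against the simple trend — see the exception note.
I > Si: the two effects oppose for this pair; the across-period effect wins (295 vs 134 kJ/mol).
F > I: they share group 17; the group trend gives F the larger value.
Cl > F: this pair runs against the simple trend — see the exception note.
Note the exception: Si has a higher electron affinity than P, contrary to the simple trend — adding an electron to P's half-filled 3p³ is unfavourable, so Si (3p²) has the more exothermic EA.
Note the exception: Cl has a higher electron affinity than F, contrary to the simple trend — F's small 2p subshell makes the incoming electron feel strong e⁻–e⁻ repulsion, so Cl actually releases more energy on gaining an electron.
Tabulated electron affinity (kJ/mol): F 328, Si 134, P 72, Cl 349, I 295.
So from highest to lowest: Cl > F > I > Si > P.

Cl > F > I > Si > P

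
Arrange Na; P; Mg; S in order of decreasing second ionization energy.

Consider each +1 ion: Na⁺ is the bare [Ne] core; P⁺ still has 4 valence electrons; Mg⁺ still has 1 valence electron; S⁺ still has 5 valence electrons.
Pulling an electron out of a noble-gas core costs far more than removing a remaining valence electron, so Na sits at the high end of IE_2.
Valence configurations: P⁺ [Ne]3s²3p², Mg⁺ [Ne]3s¹, S⁺ [Ne]3s²3p³.
Approximate IE_2 values (kJ/mol): Na 4562, P 1907, Mg 1451, S 2252.
Overall IE_2 order: Mg < P < S < Na.

Na > S > P > Mg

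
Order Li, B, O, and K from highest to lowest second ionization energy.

Li > O > K > B

The second ionization energy removes an electron from the +1 ion. For each element: Li⁺ is the bare [He] core; B⁺ still has 2 valence electrons; O⁺ still has 5 valence electrons; K⁺ is the bare [Ar] core.
Usually core removal costs more than valence removal, but here the competition is close: a tightly held n=2 valence electron can cost more to remove than an n=3 core electron, so the actual values have to decide it.
Valence configurations: B⁺ [He]2s², O⁺ [He]2s²2p³.
Approximate IE_2 values (kJ/mol): Li 7298, B 2427, O 3388, K 3052.
Putting it together, IE_2: B < K < O < Li.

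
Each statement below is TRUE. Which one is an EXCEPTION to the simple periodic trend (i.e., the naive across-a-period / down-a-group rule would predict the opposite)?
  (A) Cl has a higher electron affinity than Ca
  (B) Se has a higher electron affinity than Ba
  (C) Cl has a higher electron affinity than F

The general trend: electron affinity increases across a period and decreases down a group.
(A) Cl (period 3, group 17) vs Ca (period 4, group 2): the stated order agrees with the simple trend.
(B) Se (period 4, group 16) vs Ba (period 6, group 2): the stated order agrees with the simple trend.
(C) Cl (period 3, group 17) vs F (period 2, group 17): the stated order contradicts the simple trend.
The exception is (C): F's small 2p subshell makes the incoming electron feel strong e⁻–e⁻ repulsion, so Cl actually releases more energy on gaining an electron.

(C)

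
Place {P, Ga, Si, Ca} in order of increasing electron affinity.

Adding an electron releases more energy for atoms nearer the top right (short of the noble gases).
Neither a single period nor a single group — weigh both effects.
Ga > Ca: Ga lies to the right of Ca in period 4, so the across-period effect alone puts Ga higher.
P > Ga: both effects reinforce here, so P is clearly the higher of the two.
Si > P: this pair runs against the simple trend — see the exception note.
Note the exception: Si has a higher electron affinity than P, contrary to the simple trend — adding an electron to P's half-filled 3p³ is unfavourable, so Si (3p²) has the more exothermic EA.
Tabulated electron affinity (kJ/mol): Si 134, P 72, Ca 2, Ga 29.
So from lowest to highest: Ca < Ga < P < Si.

Ca, Ga, P, Si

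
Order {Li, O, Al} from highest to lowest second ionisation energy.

After 1 electron has been removed, what remains? Li⁺ is the bare [He] core; O⁺ still has 5 valence electrons; Al⁺ still has 2 valence electrons.
Breaking into a closed-shell core is much more expensive than removing a leftover valence electron — Li has the largest IE_2 here.
Valence configurations: O⁺ [He]2s²2p³, Al⁺ [Ne]3s².
Approximate IE_2 values (kJ/mol): Li 7298, O 3388, Al 1817.
Putting it together, IE_2: Al < O < Li.

Li, O, Al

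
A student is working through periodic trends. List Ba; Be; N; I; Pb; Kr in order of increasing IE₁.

Across a period the outer electron is held more tightly (higher IE₁); down a group it sits in a higher shell, more shielded, and comes off more easily.
These span different periods and groups, so the two trends combine.
Pb > Ba: Pb lies to the right of Ba in period 6, so the across-period effect alone puts Pb higher.
Be > Pb: period and group pull opposite ways; the down-group shift dominates (900 vs 716 kJ/mol).
I > Be: the two effects oppose for this pair; the across-period effect wins (1008 vs 900 kJ/mol).
Kr > I: relative to I, both the across-period and down-group shifts push Kr's first ionization energy up.
N > Kr: the two effects oppose for this pair; the down-group effect wins (1402 vs 1351 kJ/mol).
Tabulated first ionization energy (kJ/mol): Be 900, N 1402, Kr 1351, I 1008, Ba 503, Pb 716.
So from lowest to highest: Ba < Pb < Be < I < Kr < N.

Ba < Pb < Be < I < Kr < N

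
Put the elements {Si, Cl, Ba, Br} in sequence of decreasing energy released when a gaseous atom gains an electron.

Cl > Br > Si > Ba

Electron affinity generally becomes more exothermic across a period toward the halogens and less exothermic down a group.
Here both period and group differ, so the two effects have to be weighed against each other.
Si > Ba: both effects reinforce here, so Si is clearly the higher of the two.
Br > Si: period and group pull opposite ways; the across-period shift dominates (325 vs 134 kJ/mol).
Cl > Br: Cl sits above Br in group 17, so the down-group effect alone puts Cl higher.
Tabulated electron affinity (kJ/mol): Si 134, Cl 349, Br 325, Ba 14.
So from highest to lowest: Cl > Br > Si > Ba.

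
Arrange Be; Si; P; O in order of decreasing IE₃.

Be > O > Si > P

The third ionization energy removes an electron from the +2 ion. For each element: Be²⁺ is the bare [He] core; Si²⁺ still has 2 valence electrons; P²⁺ still has 3 valence electrons; O²⁺ still has 4 valence electrons.
Pulling an electron out of a noble-gas core costs far more than removing a remaining valence electron, so Be sits at the high end of IE_3.
Valence configurations: Si²⁺ [Ne]3s², P²⁺ [Ne]3s²3p¹, O²⁺ [He]2s²2p².
P²⁺ loses a lone 3p electron whereas Si²⁺ must break into a filled 3s² pair, so IE_3(Si) > IE_3(P) even though P has the higher nuclear charge.
Approximate IE_3 values (kJ/mol): Be 14849, Si 3232, P 2914, O 5300.
Hence IE_3: P < Si < O < Be.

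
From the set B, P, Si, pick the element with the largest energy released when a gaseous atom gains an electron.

Si

B is in period 2, group 13; Si is in period 3, group 14; P is in period 3, group 15.
Atoms with high Z_eff and room in the valence shell (especially the halogens) have the most exothermic electron affinities.
These span different periods and groups, so the two trends combine.
P > B: period and group pull opposite ways; the across-period shift dominates (72 vs 27 kJ/mol).
Si > P: this pair runs against the simple trend — see the exception note.
Note the exception: Si has a higher electron affinity than P, contrary to the simple trend — adding an electron to P's half-filled 3p³ is unfavourable, so Si (3p²) has the more exothermic EA.
For reference (kJ/mol): B 27, Si 134, P 72.
The largest energy released when a gaseous atom gains an electron among these belongs to Si.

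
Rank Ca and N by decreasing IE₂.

The second ionization energy removes an electron from the +1 ion. For each element: Ca⁺ still has 1 valence electron; N⁺ still has 4 valence electrons.
All are still removing valence electrons, so compare the +1 ions as you would atoms: IE_2 generally rises across a period (higher Z_eff) and falls down a group (larger shell), subject to the usual subshell exceptions.
Valence configurations: Ca⁺ [Ar]4s¹, N⁺ [He]2s²2p².
Approximate IE_2 values (kJ/mol): Ca 1145, N 2856.
Putting it together, IE_2: Ca < N.

N > Ca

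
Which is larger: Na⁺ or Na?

Forming Na⁺ removes 1 electron from Na. Fewer electrons for the same nuclear charge means less shielding and a higher Z_eff on the remaining electrons, and for main-group metals the entire outer shell is lost.
A cation is smaller than its parent atom: Na⁺ < Na.

Na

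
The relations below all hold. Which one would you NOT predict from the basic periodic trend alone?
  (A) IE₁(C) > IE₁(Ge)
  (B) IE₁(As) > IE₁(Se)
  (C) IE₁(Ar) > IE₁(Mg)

(B)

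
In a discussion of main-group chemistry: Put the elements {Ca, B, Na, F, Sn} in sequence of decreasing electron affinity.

B is in period 2, group 13; F is in period 2, group 17; Na is in period 3, group 1; Ca is in period 4, group 2; Sn is in period 5, group 14.
Electron affinity generally becomes more exothermic across a period toward the halogens and less exothermic down a group.
Neither a single period nor a single group — weigh both effects.
B > Ca: both effects reinforce here, so B is clearly the higher of the two.
Na > B: this pair runs against the simple trend — see the exception note.
Sn > Na: period and group pull opposite ways; the across-period shift dominates (107 vs 53 kJ/mol).
F > Sn: relative to Sn, both the across-period and down-group shifts push F's electron affinity up.
Note the exception: Na has a higher electron affinity than B, contrary to the simple trend — B's ns²np¹ configuration gives only a small electron affinity — the sparsely filled np subshell binds an added electron weakly.
Tabulated electron affinity (kJ/mol): B 27, F 328, Na 53, Ca 2, Sn 107.
So from highest to lowest: F > Sn > Na > B > Ca.

F, Sn, Na, B, Ca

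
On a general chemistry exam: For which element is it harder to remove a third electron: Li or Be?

IE_3 is the cost of taking one more electron from the +2 cation: Li²⁺ is already 1 electron into the core; Be²⁺ is the bare [He] core.
All of these are removing an electron from a noble-gas core or deeper; the smaller core (lower principal quantum number) is held far more tightly, and within a period the higher nuclear charge binds the same core more tightly.
Tabulated IE_3 (kJ/mol): Li 11815, Be 14849.
Putting it together, IE_3: Li < Be.

Be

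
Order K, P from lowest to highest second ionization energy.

P < K

Consider each +1 ion: K⁺ is the bare [Ar] core; P⁺ still has 4 valence electrons.
Breaking into a closed-shell core is much more expensive than removing a leftover valence electron — K has the largest IE_2 here.
Approximate IE_2 values (kJ/mol): K 3052, P 1907.
Hence IE_2: P < K.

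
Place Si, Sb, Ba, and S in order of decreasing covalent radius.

Si is in period 3, group 14; S is in period 3, group 16; Sb is in period 5, group 15; Ba is in period 6, group 2.
Moving right in a period, electrons are added to the same shell under a stronger nuclear pull, so atoms get smaller; moving down, a new shell is opened and atoms get larger.
These span different periods and groups, so the two trends combine.
Si > S: Si lies to the left of S in period 3, so the across-period effect alone puts Si larger.
Sb > Si: the two effects oppose for this pair; the down-group effect wins (140 vs 116 pm).
Ba > Sb: relative to Sb, both the across-period and down-group shifts push Ba's atomic radius up.
Approximate values (pm): Si 116, S 103, Sb 140, Ba 196.
So from largest to smallest: Ba > Sb > Si > S.

Ba, Sb, Si, S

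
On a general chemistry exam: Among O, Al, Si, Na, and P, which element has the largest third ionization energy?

Na

IE_3 is the cost of taking one more electron from the +2 cation: O²⁺ still has 4 valence electrons; Al²⁺ still has 1 valence electron; Si²⁺ still has 2 valence electrons; Na²⁺ is already 1 electron into the core; P²⁺ still has 3 valence electrons.
Pulling an electron out of a noble-gas core costs far more than removing a remaining valence electron, so Na sits at the high end of IE_3.
Valence configurations: O²⁺ [He]2s²2p², Al²⁺ [Ne]3s¹, Si²⁺ [Ne]3s², P²⁺ [Ne]3s²3p¹.
P²⁺ loses a lone 3p electron whereas Si²⁺ must break into a filled 3s² pair, so IE_3(Si) > IE_3(P) even though P has the higher nuclear charge.
Approximate IE_3 values (kJ/mol): O 5300, Al 2745, Si 3232, Na 6910, P 2914.
Hence IE_3: Al < P < Si < O < Na.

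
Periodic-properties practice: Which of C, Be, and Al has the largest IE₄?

Be

After 3 electrons have been removed, what remains? C³⁺ still has 1 valence electron; Be³⁺ is already 1 electron into the core; Al³⁺ is the bare [Ne] core.
Pulling an electron out of a noble-gas core costs far more than removing a remaining valence electron, so Al and Be sit at the high end of IE_4.
Tabulated IE_4 (kJ/mol): C 6223, Be 21007, Al 11577.
So the fourth ionization energies run C < Al < Be.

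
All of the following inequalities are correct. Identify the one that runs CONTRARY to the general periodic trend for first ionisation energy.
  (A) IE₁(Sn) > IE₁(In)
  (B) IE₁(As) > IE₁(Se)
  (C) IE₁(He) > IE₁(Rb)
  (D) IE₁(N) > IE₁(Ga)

The general trend: first ionisation energy increases across a period and decreases down a group.
(A) Sn (period 5, group 14) vs In (period 5, group 13): the stated order agrees with the simple trend.
(B) As (period 4, group 15) vs Se (period 4, group 16): the stated order contradicts the simple trend.
(C) He (period 1, group 18) vs Rb (period 5, group 1): the stated order agrees with the simple trend.
(D) N (period 2, group 15) vs Ga (period 4, group 13): the stated order agrees with the simple trend.
The exception is (B): Se (4p⁴) ionizes more easily than half-filled As (4p³).

(B)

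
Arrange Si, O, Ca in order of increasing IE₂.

Consider each +1 ion: Si⁺ still has 3 valence electrons; O⁺ still has 5 valence electrons; Ca⁺ still has 1 valence electron.
All are still removing valence electrons, so compare the +1 ions as you would atoms: IE_2 generally rises across a period (higher Z_eff) and falls down a group (larger shell), subject to the usual subshell exceptions.
Valence configurations: Si⁺ [Ne]3s²3p¹, O⁺ [He]2s²2p³, Ca⁺ [Ar]4s¹.
Tabulated IE_2 (kJ/mol): Si 1577, O 3388, Ca 1145.
Hence IE_2: Ca < Si < O.

Ca, Si, O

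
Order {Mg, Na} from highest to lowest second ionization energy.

Na, Mg

The second ionization energy removes an electron from the +1 ion. For each element: Mg⁺ still has 1 valence electron; Na⁺ is the bare [Ne] core.
Pulling an electron out of a noble-gas core costs far more than removing a remaining valence electron, so Na sits at the high end of IE_2.
Tabulated IE_2 (kJ/mol): Mg 1451, Na 4562.
So the second ionization energies run Mg < Na.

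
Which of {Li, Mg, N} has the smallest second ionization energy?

Mg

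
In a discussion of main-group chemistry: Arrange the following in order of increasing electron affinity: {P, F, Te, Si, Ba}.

Ba, P, Si, Te, F

F is in period 2, group 17; Si is in period 3, group 14; P is in period 3, group 15; Te is in period 5, group 16; Ba is in period 6, group 2.
Atoms with high Z_eff and room in the valence shell (especially the halogens) have the most exothermic electron affinities.
These span different periods and groups, so the two trends combine.
P > Ba: both effects reinforce here, so P is clearly the higher of the two.
Si > P: this pair runs against the simple trend — see the exception note.
Te > Si: the two effects oppose for this pair; the across-period effect wins (190 vs 134 kJ/mol).
F > Te: relative to Te, both the across-period and down-group shifts push F's electron affinity up.
Note the exception: Si has a higher electron affinity than P, contrary to the simple trend — adding an electron to P's half-filled 3p³ is unfavourable, so Si (3p²) has the more exothermic EA.
Tabulated electron affinity (kJ/mol): F 328, Si 134, P 72, Te 190, Ba 14.
So from lowest to highest: Ba < P < Si < Te < F.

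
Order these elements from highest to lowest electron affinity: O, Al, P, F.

Adding an electron releases more energy for atoms nearer the top right (short of the noble gases).
These span different periods and groups, so the two trends combine.
P > Al: both are in period 3; the period trend gives P the larger value.
O > P: both effects reinforce here, so O is clearly the higher of the two.
F > O: F lies to the right of O in period 2, so the across-period effect alone puts F higher.
Tabulated electron affinity (kJ/mol): O 141, F 328, Al 42, P 72.
So from highest to lowest: F > O > P > Al.

F > O > P > Al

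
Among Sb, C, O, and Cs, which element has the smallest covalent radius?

O

Moving right in a period, electrons are added to the same shell under a stronger nuclear pull, so atoms get smaller; moving down, a new shell is opened and atoms get larger.
Here both period and group differ, so the two effects have to be weighed against each other.
C > O: C lies to the left of O in period 2, so the across-period effect alone puts C larger.
Sb > C: the two effects oppose for this pair; the down-group effect wins (140 vs 75 pm).
Cs > Sb: relative to Sb, both the across-period and down-group shifts push Cs's atomic radius up.
For reference (pm): C 75, O 63, Sb 140, Cs 232.
The smallest covalent radius among these belongs to O.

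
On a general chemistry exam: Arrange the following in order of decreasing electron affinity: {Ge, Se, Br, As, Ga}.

Ga is in period 4, group 13; Ge is in period 4, group 14; As is in period 4, group 15; Se is in period 4, group 16; Br is in period 4, group 17.
Adding an electron releases more energy for atoms nearer the top right (short of the noble gases).
All lie in period 4; the across-period trend (electron affinity increases left to right) applies, with the exception below.
Note the exception: Ge has a higher electron affinity than As, contrary to the simple trend — adding an electron to As's half-filled 4p³ is unfavourable, so Ge (4p²) has the more exothermic EA.
Tabulated electron affinity (kJ/mol): Ga 29, Ge 119, As 78, Se 195, Br 325.
So from highest to lowest: Br > Se > Ge > As > Ga.

Br, Se, Ge, As, Ga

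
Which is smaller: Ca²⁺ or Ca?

Ca²⁺

Forming Ca²⁺ removes 2 electrons from Ca. Fewer electrons for the same nuclear charge means less shielding and a higher Z_eff on the remaining electrons, and for main-group metals the entire outer shell is lost.
A cation is smaller than its parent atom: Ca²⁺ < Ca.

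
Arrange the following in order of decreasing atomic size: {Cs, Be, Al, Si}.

Cs > Al > Si > Be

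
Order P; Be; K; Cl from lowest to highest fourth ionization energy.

P, Cl, K, Be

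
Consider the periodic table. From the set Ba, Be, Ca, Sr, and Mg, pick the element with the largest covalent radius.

Ba

Across a period the added protons contract the valence shell; down a group each new principal shell makes the atom larger.
All are in group 2, so atomic radius increases down the group.
The largest covalent radius among these belongs to Ba.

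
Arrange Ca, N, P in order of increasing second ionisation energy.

Ca, P, N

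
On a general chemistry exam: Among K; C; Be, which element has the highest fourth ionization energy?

Be

After 3 electrons have been removed, what remains? K³⁺ is already 2 electrons into the core; C³⁺ still has 1 valence electron; Be³⁺ is already 1 electron into the core.
Usually core removal costs more than valence removal, but here the competition is close: a tightly held n=2 valence electron can cost more to remove than an n=3 core electron, so the actual values have to decide it.
The numbers (kJ/mol): K 5877, C 6223, Be 21007.
Overall IE_4 order: K < C < Be.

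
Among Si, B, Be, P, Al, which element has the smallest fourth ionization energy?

Consider each +3 ion: Si³⁺ still has 1 valence electron; B³⁺ is the bare [He] core; Be³⁺ is already 1 electron into the core; P³⁺ still has 2 valence electrons; Al³⁺ is the bare [Ne] core.
Pulling an electron out of a noble-gas core costs far more than removing a remaining valence electron, so Al, Be and B sit at the high end of IE_4.
Valence configurations: Si³⁺ [Ne]3s¹, P³⁺ [Ne]3s².
The numbers (kJ/mol): Si 4356, B 25026, Be 21007, P 4964, Al 11577.
Overall IE_4 order: Si < P < Al < Be < B.

Si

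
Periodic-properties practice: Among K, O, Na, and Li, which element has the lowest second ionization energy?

After 1 electron has been removed, what remains? K⁺ is the bare [Ar] core; O⁺ still has 5 valence electrons; Na⁺ is the bare [Ne] core; Li⁺ is the bare [He] core.
Usually core removal costs more than valence removal, but here the competition is close: a tightly held n=2 valence electron can cost more to remove than an n=3 core electron, so the actual values have to decide it.
The numbers (kJ/mol): K 3052, O 3388, Na 4562, Li 7298.
Hence IE_2: K < O < Na < Li.

K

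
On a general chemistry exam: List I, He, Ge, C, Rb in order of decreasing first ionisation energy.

He is in period 1, group 18; C is in period 2, group 14; Ge is in period 4, group 14; Rb is in period 5, group 1; I is in period 5, group 17.
Removing the outermost electron gets harder across a period and easier down a group.
Neither a single period nor a single group — weigh both effects.
Ge > Rb: both effects reinforce here, so Ge is clearly the higher of the two.
I > Ge: period and group pull opposite ways; the across-period shift dominates (1008 vs 762 kJ/mol).
C > I: period and group pull opposite ways; the down-group shift dominates (1086 vs 1008 kJ/mol).
He > C: both effects reinforce here, so He is clearly the higher of the two.
Tabulated first ionization energy (kJ/mol): He 2372, C 1086, Ge 762, Rb 403, I 1008.
So from highest to lowest: He > C > I > Ge > Rb.

He > C > I > Ge > Rb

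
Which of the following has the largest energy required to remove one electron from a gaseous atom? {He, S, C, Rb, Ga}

He is in period 1, group 18; C is in period 2, group 14; S is in period 3, group 16; Ga is in period 4, group 13; Rb is in period 5, group 1.
Across a period the outer electron is held more tightly (higher IE₁); down a group it sits in a higher shell, more shielded, and comes off more easily.
Neither a single period nor a single group — weigh both effects.
Ga > Rb: both effects reinforce here, so Ga is clearly the higher of the two.
S > Ga: relative to Ga, both the across-period and down-group shifts push S's first ionization energy up.
C > S: period and group pull opposite ways; the down-group shift dominates (1086 vs 1000 kJ/mol).
He > C: relative to C, both the across-period and down-group shifts push He's first ionization energy up.
For reference (kJ/mol): He 2372, C 1086, S 1000, Ga 579, Rb 403.
The largest energy required to remove one electron from a gaseous atom among these belongs to He.

He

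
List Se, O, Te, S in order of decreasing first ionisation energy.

Across a period the outer electron is held more tightly (higher IE₁); down a group it sits in a higher shell, more shielded, and comes off more easily.
All are in group 16, so first ionization energy increases up the group.
So from highest to lowest: O > S > Se > Te.

O, S, Se, Te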